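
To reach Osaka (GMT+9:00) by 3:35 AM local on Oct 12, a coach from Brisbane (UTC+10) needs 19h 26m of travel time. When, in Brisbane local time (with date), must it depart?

9:09 AM on October 11

Target arrival in UTC: 3:35 AM − 9:00 = 6:35 PM on Oct 11.
Subtract 19 hours and 26 minutes → departure 11:09 PM UTC on Oct 10.
Brisbane is UTC+10:00: 11:09 PM + 10:00 = 9:09 AM on Oct 11.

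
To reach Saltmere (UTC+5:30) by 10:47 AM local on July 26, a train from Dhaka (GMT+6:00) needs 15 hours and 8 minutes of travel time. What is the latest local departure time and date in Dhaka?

Target arrival in UTC: 10:47 AM − 5:30 = 5:17 AM on Jul 26.
Subtract 15 hours 8 minutes → departure 2:09 PM UTC on Jul 25.
Dhaka is UTC+6:00: 2:09 PM + 6:00 = 8:09 PM on Jul 25.

8:09 PM on July 25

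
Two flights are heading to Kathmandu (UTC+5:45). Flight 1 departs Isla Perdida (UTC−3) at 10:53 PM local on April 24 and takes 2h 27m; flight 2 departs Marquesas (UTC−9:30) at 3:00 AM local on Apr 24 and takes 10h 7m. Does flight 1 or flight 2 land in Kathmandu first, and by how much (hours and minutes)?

the second, by 5 hours 43 minutes

Flight 1 in UTC: 10:53 PM + 3:00 = 1:53 AM on Apr 25.
+2 hours 27 minutes → arrive 4:20 AM UTC on Apr 25.
Flight 2 in UTC: 3:00 AM + 9:30 = 12:30 PM on Apr 24.
+10 hours and 7 minutes → arrive 10:37 PM UTC on Apr 24.
Flight 2 lands earlier by 5 hours 43 minutes.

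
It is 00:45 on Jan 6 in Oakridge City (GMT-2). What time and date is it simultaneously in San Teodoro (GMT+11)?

In UTC: 00:45 + 2:00 = 02:45 on Jan 6.
San Teodoro is UTC+11:00: 02:45 + 11:00 = 13:45 on Jan 6.

13:45 on January 6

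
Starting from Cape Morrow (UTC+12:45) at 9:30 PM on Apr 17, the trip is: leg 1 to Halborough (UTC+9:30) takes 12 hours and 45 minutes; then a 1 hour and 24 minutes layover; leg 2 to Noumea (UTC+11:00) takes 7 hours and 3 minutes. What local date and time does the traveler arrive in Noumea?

4:57 PM on Apr 18

Convert departure to UTC: 9:30 PM − 12:45 = 8:45 AM UTC on Apr 17.
Add 12 hours and 45 minutes leg 1 → 9:30 PM UTC.
Add 1 hour 24 minutes layover in Halborough → 10:54 PM UTC.
Add 7 hours 3 minutes leg 2 → 5:57 AM UTC (Apr 18).
Noumea is UTC+11:00, so local arrival = 5:57 AM + 11:00 = 4:57 PM on Apr 18.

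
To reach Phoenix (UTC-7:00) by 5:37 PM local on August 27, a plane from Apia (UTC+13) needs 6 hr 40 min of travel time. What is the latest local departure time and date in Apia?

6:57 AM on Aug 28

Target arrival in UTC: 5:37 PM + 7:00 = 12:37 AM on Aug 28.
Subtract 6 hours and 40 minutes → departure 5:57 PM UTC on Aug 27.
Apia is UTC+13:00: 5:57 PM + 13:00 = 6:57 AM on Aug 28.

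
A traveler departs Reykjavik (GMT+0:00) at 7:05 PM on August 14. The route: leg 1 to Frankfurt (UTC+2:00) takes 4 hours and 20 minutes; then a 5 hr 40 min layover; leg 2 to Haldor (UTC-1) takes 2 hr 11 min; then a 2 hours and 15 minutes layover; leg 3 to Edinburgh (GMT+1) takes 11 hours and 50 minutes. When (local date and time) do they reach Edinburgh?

10:21 PM on August 15

Reykjavik is at UTC+0, so departure is already 7:05 PM UTC on Aug 14.
Add 4 hours and 20 minutes leg 1 → 11:25 PM UTC.
Add 5 hours and 40 minutes layover in Frankfurt → 5:05 AM UTC (Aug 15).
Add 2 hours and 11 minutes leg 2 → 7:16 AM UTC.
Add 2 hours and 15 minutes layover in Haldor → 9:31 AM UTC.
Add 11 hours 50 minutes leg 3 → 9:21 PM UTC.
Edinburgh is UTC+1:00, so local arrival = 9:21 PM + 1:00 = 10:21 PM on Aug 15.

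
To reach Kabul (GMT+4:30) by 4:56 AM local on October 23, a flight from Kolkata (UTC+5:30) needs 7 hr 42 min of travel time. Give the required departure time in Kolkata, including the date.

Target arrival in UTC: 4:56 AM − 4:30 = 12:26 AM on Oct 23.
Subtract 7 hours and 42 minutes → departure 4:44 PM UTC on Oct 22.
Kolkata is UTC+5:30: 4:44 PM + 5:30 = 10:14 PM on Oct 22.

10:14 PM on Oct 22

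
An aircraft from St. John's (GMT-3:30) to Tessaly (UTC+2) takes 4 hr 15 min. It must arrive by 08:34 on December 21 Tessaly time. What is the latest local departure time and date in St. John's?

22:49 on December 20

Target arrival in UTC: 08:34 − 2:00 = 06:34 on Dec 21.
Subtract 4 hours and 15 minutes → departure 02:19 UTC on Dec 21.
St. John's is UTC−3:30: 02:19 − 3:30 = 22:49 on Dec 20.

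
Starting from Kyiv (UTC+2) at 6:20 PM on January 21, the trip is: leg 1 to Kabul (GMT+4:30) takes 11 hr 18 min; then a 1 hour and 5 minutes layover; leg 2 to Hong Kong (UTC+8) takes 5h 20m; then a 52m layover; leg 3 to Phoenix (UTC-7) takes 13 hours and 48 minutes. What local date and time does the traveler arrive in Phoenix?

Convert departure to UTC: 6:20 PM − 2:00 = 4:20 PM UTC on Jan 21.
Add 11 hours and 18 minutes leg 1 → 3:38 AM UTC (Jan 22).
Add 1 hour 5 minutes layover in Kabul → 4:43 AM UTC.
Add 5 hours and 20 minutes leg 2 → 10:03 AM UTC.
Add 52 minutes layover in Hong Kong → 10:55 AM UTC.
Add 13 hours 48 minutes leg 3 → 12:43 AM UTC (Jan 23).
Phoenix is UTC−7:00, so local arrival = 12:43 AM − 7:00 = 5:43 PM on Jan 22.

5:43 PM on Jan 22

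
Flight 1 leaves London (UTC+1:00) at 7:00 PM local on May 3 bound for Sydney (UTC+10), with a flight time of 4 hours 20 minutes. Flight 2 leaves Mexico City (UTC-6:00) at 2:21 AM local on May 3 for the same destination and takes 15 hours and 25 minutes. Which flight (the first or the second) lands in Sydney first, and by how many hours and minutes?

Flight 1 in UTC: 7:00 PM − 1:00 = 6:00 PM on May 3.
+4 hours 20 minutes → arrive 10:20 PM UTC on May 3.
Flight 2 in UTC: 2:21 AM + 6:00 = 8:21 AM on May 3.
+15 hours and 25 minutes → arrive 11:46 PM UTC on May 3.
Flight 1 lands earlier by 1 hour 26 minutes.

the first, by 1 hour 26 minutes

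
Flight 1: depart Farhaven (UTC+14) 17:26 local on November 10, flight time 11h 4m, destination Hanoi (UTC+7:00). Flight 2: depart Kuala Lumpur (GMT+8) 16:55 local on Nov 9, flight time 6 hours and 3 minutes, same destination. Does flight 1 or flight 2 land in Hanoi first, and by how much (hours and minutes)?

Flight 1 in UTC: 17:26 − 14:00 = 03:26 on Nov 10.
+11 hours and 4 minutes → arrive 14:30 UTC on Nov 10.
Flight 2 in UTC: 16:55 − 8:00 = 08:55 on Nov 9.
+6 hours 3 minutes → arrive 14:58 UTC on Nov 9.
Flight 2 lands earlier by 23 hours 32 minutes.

the second, by 23 hours 32 minutes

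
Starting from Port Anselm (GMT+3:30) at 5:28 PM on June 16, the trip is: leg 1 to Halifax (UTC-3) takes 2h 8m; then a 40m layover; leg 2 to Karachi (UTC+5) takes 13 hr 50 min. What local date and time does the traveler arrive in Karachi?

11:36 AM on Jun 17

Convert departure to UTC: 5:28 PM − 3:30 = 1:58 PM UTC on Jun 16.
Add 2 hours 8 minutes leg 1 → 4:06 PM UTC.
Add 40 minutes layover in Halifax → 4:46 PM UTC.
Add 13 hours and 50 minutes leg 2 → 6:36 AM UTC (Jun 17).
Karachi is UTC+5:00, so local arrival = 6:36 AM + 5:00 = 11:36 AM on Jun 17.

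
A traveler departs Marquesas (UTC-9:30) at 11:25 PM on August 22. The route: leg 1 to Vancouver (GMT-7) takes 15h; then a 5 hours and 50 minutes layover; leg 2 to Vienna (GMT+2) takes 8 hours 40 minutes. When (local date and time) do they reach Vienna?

Convert departure to UTC: 11:25 PM + 9:30 = 8:55 AM UTC on Aug 23.
Add 15 hours leg 1 → 11:55 PM UTC.
Add 5 hours and 50 minutes layover in Vancouver → 5:45 AM UTC (Aug 24).
Add 8 hours 40 minutes leg 2 → 2:25 PM UTC.
Vienna is UTC+2:00, so local arrival = 2:25 PM + 2:00 = 4:25 PM on Aug 24.

4:25 PM on Aug 24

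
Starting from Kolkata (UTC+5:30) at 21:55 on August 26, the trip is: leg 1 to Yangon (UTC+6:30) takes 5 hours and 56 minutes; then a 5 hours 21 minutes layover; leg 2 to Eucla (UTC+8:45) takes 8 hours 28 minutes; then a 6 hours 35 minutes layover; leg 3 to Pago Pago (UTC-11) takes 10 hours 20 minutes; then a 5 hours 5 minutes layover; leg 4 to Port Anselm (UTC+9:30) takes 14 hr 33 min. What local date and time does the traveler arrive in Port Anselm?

10:13 on Aug 29

Convert departure to UTC: 21:55 − 5:30 = 16:25 UTC on Aug 26.
Add 5 hours and 56 minutes leg 1 → 22:21 UTC.
Add 5 hours and 21 minutes layover in Yangon → 03:42 UTC (Aug 27).
Add 8 hours and 28 minutes leg 2 → 12:10 UTC.
Add 6 hours 35 minutes layover in Eucla → 18:45 UTC.
Add 10 hours 20 minutes leg 3 → 05:05 UTC (Aug 28).
Add 5 hours 5 minutes layover in Pago Pago → 10:10 UTC.
Add 14 hours 33 minutes leg 4 → 00:43 UTC (Aug 29).
Port Anselm is UTC+9:30, so local arrival = 00:43 + 9:30 = 10:13 on Aug 29.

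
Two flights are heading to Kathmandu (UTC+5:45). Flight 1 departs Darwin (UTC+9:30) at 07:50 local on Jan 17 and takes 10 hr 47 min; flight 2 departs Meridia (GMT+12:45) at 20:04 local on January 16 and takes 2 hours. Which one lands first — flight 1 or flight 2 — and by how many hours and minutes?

the second, by 23 hours 48 minutes

Flight 1 in UTC: 07:50 − 9:30 = 22:20 on Jan 16.
+10 hours 47 minutes → arrive 09:07 UTC on Jan 17.
Flight 2 in UTC: 20:04 − 12:45 = 07:19 on Jan 16.
+2 hours → arrive 09:19 UTC on Jan 16.
Flight 2 lands earlier by 23 hours 48 minutes.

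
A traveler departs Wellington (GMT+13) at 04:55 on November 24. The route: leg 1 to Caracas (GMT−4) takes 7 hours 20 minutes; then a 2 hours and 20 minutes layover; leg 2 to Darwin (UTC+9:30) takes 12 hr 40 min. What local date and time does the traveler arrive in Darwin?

Convert departure to UTC: 04:55 − 13:00 = 15:55 UTC on Nov 23.
Add 7 hours 20 minutes leg 1 → 23:15 UTC.
Add 2 hours 20 minutes layover in Caracas → 01:35 UTC (Nov 24).
Add 12 hours 40 minutes leg 2 → 14:15 UTC.
Darwin is UTC+9:30, so local arrival = 14:15 + 9:30 = 23:45 on Nov 24.

23:45 on Nov 24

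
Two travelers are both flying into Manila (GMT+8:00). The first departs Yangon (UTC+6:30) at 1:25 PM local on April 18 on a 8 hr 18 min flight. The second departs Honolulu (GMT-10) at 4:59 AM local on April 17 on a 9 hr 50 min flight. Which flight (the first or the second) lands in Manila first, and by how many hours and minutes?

the second, by 14 hours 24 minutes

Flight 1 in UTC: 1:25 PM − 6:30 = 6:55 AM on Apr 18.
+8 hours and 18 minutes → arrive 3:13 PM UTC on Apr 18.
Flight 2 in UTC: 4:59 AM + 10:00 = 2:59 PM on Apr 17.
+9 hours 50 minutes → arrive 12:49 AM UTC on Apr 18.
Flight 2 lands earlier by 14 hours 24 minutes.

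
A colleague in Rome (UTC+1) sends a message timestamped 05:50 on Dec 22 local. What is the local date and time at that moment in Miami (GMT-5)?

In UTC: 05:50 − 1:00 = 04:50 on Dec 22.
Miami is UTC−5:00: 04:50 − 5:00 = 23:50 on Dec 21.

23:50 on Dec 21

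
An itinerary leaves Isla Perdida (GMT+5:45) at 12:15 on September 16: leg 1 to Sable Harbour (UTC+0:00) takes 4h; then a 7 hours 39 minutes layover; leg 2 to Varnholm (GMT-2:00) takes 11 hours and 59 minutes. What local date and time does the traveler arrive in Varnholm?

Convert departure to UTC: 12:15 − 5:45 = 06:30 UTC on Sep 16.
Add 4 hours leg 1 → 10:30 UTC.
Add 7 hours 39 minutes layover in Sable Harbour → 18:09 UTC.
Add 11 hours and 59 minutes leg 2 → 06:08 UTC (Sep 17).
Varnholm is UTC−2:00, so local arrival = 06:08 − 2:00 = 04:08 on Sep 17.

04:08 on September 17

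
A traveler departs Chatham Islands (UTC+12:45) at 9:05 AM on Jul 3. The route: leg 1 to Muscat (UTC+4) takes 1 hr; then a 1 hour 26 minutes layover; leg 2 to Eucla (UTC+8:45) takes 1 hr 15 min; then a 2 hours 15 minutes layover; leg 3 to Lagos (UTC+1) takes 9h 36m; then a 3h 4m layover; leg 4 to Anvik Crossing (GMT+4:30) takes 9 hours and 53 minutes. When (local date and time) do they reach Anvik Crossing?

Convert departure to UTC: 9:05 AM − 12:45 = 8:20 PM UTC on Jul 2.
Add 1 hour leg 1 → 9:20 PM UTC.
Add 1 hour and 26 minutes layover in Muscat → 10:46 PM UTC.
Add 1 hour and 15 minutes leg 2 → 12:01 AM UTC (Jul 3).
Add 2 hours 15 minutes layover in Eucla → 2:16 AM UTC.
Add 9 hours and 36 minutes leg 3 → 11:52 AM UTC.
Add 3 hours and 4 minutes layover in Lagos → 2:56 PM UTC.
Add 9 hours 53 minutes leg 4 → 12:49 AM UTC (Jul 4).
Anvik Crossing is UTC+4:30, so local arrival = 12:49 AM + 4:30 = 5:19 AM on Jul 4.

5:19 AM on Jul 4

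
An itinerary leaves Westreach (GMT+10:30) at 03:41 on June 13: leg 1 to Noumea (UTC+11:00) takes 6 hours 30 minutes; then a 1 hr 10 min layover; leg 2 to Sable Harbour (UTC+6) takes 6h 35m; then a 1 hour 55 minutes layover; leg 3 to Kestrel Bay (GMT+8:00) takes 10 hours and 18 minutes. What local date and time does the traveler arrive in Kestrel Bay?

03:39 on Jun 14

Convert departure to UTC: 03:41 − 10:30 = 17:11 UTC on Jun 12.
Add 6 hours and 30 minutes leg 1 → 23:41 UTC.
Add 1 hour 10 minutes layover in Noumea → 00:51 UTC (Jun 13).
Add 6 hours and 35 minutes leg 2 → 07:26 UTC.
Add 1 hour 55 minutes layover in Sable Harbour → 09:21 UTC.
Add 10 hours 18 minutes leg 3 → 19:39 UTC.
Kestrel Bay is UTC+8:00, so local arrival = 19:39 + 8:00 = 03:39 on Jun 14.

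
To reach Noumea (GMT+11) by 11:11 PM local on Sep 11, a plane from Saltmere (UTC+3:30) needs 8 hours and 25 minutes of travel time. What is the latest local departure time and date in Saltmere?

Target arrival in UTC: 11:11 PM − 11:00 = 12:11 PM on Sep 11.
Subtract 8 hours and 25 minutes → departure 3:46 AM UTC on Sep 11.
Saltmere is UTC+3:30: 3:46 AM + 3:30 = 7:16 AM on Sep 11.

7:16 AM on Sep 11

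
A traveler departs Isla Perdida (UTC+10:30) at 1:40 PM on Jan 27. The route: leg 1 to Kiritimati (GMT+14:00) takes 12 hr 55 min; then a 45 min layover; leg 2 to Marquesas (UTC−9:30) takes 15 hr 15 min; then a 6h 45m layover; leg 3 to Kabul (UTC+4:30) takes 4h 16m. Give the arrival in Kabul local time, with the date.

11:36 PM on January 28

Convert departure to UTC: 1:40 PM − 10:30 = 3:10 AM UTC on Jan 27.
Add 12 hours and 55 minutes leg 1 → 4:05 PM UTC.
Add 45 minutes layover in Kiritimati → 4:50 PM UTC.
Add 15 hours and 15 minutes leg 2 → 8:05 AM UTC (Jan 28).
Add 6 hours 45 minutes layover in Marquesas → 2:50 PM UTC.
Add 4 hours and 16 minutes leg 3 → 7:06 PM UTC.
Kabul is UTC+4:30, so local arrival = 7:06 PM + 4:30 = 11:36 PM on Jan 28.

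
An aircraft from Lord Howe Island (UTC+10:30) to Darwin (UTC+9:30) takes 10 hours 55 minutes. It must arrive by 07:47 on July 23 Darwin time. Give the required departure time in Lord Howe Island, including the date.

21:52 on July 22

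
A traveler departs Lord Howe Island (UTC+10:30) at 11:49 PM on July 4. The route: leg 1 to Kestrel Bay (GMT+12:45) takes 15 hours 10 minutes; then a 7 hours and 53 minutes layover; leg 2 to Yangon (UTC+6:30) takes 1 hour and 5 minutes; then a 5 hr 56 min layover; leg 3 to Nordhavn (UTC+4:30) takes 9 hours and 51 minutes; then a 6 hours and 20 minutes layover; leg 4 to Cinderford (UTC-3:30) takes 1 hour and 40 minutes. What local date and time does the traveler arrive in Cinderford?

9:44 AM on Jul 6

Convert departure to UTC: 11:49 PM − 10:30 = 1:19 PM UTC on Jul 4.
Add 15 hours and 10 minutes leg 1 → 4:29 AM UTC (Jul 5).
Add 7 hours and 53 minutes layover in Kestrel Bay → 12:22 PM UTC.
Add 1 hour and 5 minutes leg 2 → 1:27 PM UTC.
Add 5 hours and 56 minutes layover in Yangon → 7:23 PM UTC.
Add 9 hours and 51 minutes leg 3 → 5:14 AM UTC (Jul 6).
Add 6 hours and 20 minutes layover in Nordhavn → 11:34 AM UTC.
Add 1 hour 40 minutes leg 4 → 1:14 PM UTC.
Cinderford is UTC−3:30, so local arrival = 1:14 PM − 3:30 = 9:44 AM on Jul 6.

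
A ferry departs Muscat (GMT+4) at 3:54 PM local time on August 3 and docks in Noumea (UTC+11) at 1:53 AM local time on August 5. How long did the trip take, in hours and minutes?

26 hours 59 minutes

Departure in UTC: 3:54 PM − 4:00 = 11:54 AM on Aug 3.
Arrival in UTC: 1:53 AM − 11:00 = 2:53 PM on Aug 4.
Elapsed = 2:53 PM − 11:54 AM (+1 day) = 26 hours 59 minutes.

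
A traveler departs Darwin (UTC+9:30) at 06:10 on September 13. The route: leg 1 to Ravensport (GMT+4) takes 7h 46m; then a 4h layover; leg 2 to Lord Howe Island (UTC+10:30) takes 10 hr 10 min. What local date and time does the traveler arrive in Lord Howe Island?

05:06 on Sep 14

Convert departure to UTC: 06:10 − 9:30 = 20:40 UTC on Sep 12.
Add 7 hours and 46 minutes leg 1 → 04:26 UTC (Sep 13).
Add 4 hours layover in Ravensport → 08:26 UTC.
Add 10 hours 10 minutes leg 2 → 18:36 UTC.
Lord Howe Island is UTC+10:30, so local arrival = 18:36 + 10:30 = 05:06 on Sep 14.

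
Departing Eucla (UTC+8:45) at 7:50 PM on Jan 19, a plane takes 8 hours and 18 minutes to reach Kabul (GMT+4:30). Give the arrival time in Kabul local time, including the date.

11:53 PM on January 19

Convert departure to UTC: 7:50 PM − 8:45 = 11:05 AM UTC on Jan 19.
Add 8 hours and 18 minutes travel time → 7:23 PM UTC.
Kabul is UTC+4:30, so local arrival = 7:23 PM + 4:30 = 11:53 PM on Jan 19.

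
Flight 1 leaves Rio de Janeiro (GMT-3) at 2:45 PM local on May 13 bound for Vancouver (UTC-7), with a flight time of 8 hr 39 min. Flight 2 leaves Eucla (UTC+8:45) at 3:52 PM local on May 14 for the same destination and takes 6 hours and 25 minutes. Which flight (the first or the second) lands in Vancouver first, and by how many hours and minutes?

Flight 1 in UTC: 2:45 PM + 3:00 = 5:45 PM on May 13.
+8 hours 39 minutes → arrive 2:24 AM UTC on May 14.
Flight 2 in UTC: 3:52 PM − 8:45 = 7:07 AM on May 14.
+6 hours and 25 minutes → arrive 1:32 PM UTC on May 14.
Flight 1 lands earlier by 11 hours 8 minutes.

the first, by 11 hours 8 minutes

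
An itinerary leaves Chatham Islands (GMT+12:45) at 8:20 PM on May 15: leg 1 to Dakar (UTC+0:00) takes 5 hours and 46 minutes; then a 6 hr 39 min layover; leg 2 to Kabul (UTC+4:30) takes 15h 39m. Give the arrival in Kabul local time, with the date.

Convert departure to UTC: 8:20 PM − 12:45 = 7:35 AM UTC on May 15.
Add 5 hours and 46 minutes leg 1 → 1:21 PM UTC.
Add 6 hours and 39 minutes layover in Dakar → 8:00 PM UTC.
Add 15 hours 39 minutes leg 2 → 11:39 AM UTC (May 16).
Kabul is UTC+4:30, so local arrival = 11:39 AM + 4:30 = 4:09 PM on May 16.

4:09 PM on May 16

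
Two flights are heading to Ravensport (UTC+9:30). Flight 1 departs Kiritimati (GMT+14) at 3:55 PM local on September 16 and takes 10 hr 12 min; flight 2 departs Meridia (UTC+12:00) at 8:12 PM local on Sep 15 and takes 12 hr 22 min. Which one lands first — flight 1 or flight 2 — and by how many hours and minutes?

Flight 1 in UTC: 3:55 PM − 14:00 = 1:55 AM on Sep 16.
+10 hours 12 minutes → arrive 12:07 PM UTC on Sep 16.
Flight 2 in UTC: 8:12 PM − 12:00 = 8:12 AM on Sep 15.
+12 hours and 22 minutes → arrive 8:34 PM UTC on Sep 15.
Flight 2 lands earlier by 15 hours 33 minutes.

the second, by 15 hours 33 minutes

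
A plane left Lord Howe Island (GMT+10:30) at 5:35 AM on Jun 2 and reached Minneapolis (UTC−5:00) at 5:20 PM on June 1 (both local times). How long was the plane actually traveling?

Departure in UTC: 5:35 AM − 10:30 = 7:05 PM on Jun 1.
Arrival in UTC: 5:20 PM + 5:00 = 10:20 PM on Jun 1.
Elapsed = 10:20 PM − 7:05 PM = 3 hours 15 minutes.

3 hours 15 minutes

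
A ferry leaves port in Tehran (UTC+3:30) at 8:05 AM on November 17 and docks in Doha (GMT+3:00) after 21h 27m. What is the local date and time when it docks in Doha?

Doha is 0:30 behind Tehran.
After 21 hours 27 minutes it is 5:32 AM (Nov 18) in Tehran.
Shift by the zone difference: 5:32 AM − 0:30 = 5:02 AM on Nov 18 in Doha.

5:02 AM on November 18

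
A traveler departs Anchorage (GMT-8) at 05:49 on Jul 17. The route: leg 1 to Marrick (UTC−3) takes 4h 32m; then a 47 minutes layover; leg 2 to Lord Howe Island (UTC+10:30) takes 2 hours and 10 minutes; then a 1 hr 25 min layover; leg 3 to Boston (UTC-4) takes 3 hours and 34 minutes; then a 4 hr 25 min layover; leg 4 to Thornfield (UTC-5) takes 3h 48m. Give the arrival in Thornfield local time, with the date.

Convert departure to UTC: 05:49 + 8:00 = 13:49 UTC on Jul 17.
Add 4 hours 32 minutes leg 1 → 18:21 UTC.
Add 47 minutes layover in Marrick → 19:08 UTC.
Add 2 hours 10 minutes leg 2 → 21:18 UTC.
Add 1 hour 25 minutes layover in Lord Howe Island → 22:43 UTC.
Add 3 hours 34 minutes leg 3 → 02:17 UTC (Jul 18).
Add 4 hours 25 minutes layover in Boston → 06:42 UTC.
Add 3 hours 48 minutes leg 4 → 10:30 UTC.
Thornfield is UTC−5:00, so local arrival = 10:30 − 5:00 = 05:30 on Jul 18.

05:30 on Jul 18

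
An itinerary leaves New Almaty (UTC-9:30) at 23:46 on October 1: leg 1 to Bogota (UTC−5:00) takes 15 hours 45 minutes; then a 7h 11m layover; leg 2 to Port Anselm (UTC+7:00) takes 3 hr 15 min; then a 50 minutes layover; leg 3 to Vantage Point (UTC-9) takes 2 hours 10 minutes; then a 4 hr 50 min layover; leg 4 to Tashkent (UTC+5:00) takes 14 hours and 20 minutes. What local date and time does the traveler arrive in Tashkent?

Convert departure to UTC: 23:46 + 9:30 = 09:16 UTC on Oct 2.
Add 15 hours and 45 minutes leg 1 → 01:01 UTC (Oct 3).
Add 7 hours 11 minutes layover in Bogota → 08:12 UTC.
Add 3 hours 15 minutes leg 2 → 11:27 UTC.
Add 50 minutes layover in Port Anselm → 12:17 UTC.
Add 2 hours and 10 minutes leg 3 → 14:27 UTC.
Add 4 hours and 50 minutes layover in Vantage Point → 19:17 UTC.
Add 14 hours and 20 minutes leg 4 → 09:37 UTC (Oct 4).
Tashkent is UTC+5:00, so local arrival = 09:37 + 5:00 = 14:37 on Oct 4.

14:37 on Oct 4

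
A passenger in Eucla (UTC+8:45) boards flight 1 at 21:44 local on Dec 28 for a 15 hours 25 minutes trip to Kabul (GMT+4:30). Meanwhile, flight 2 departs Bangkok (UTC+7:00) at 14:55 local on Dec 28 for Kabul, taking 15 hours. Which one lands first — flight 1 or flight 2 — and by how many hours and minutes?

the second, by 5 hours 29 minutes

Flight 1 in UTC: 21:44 − 8:45 = 12:59 on Dec 28.
+15 hours and 25 minutes → arrive 04:24 UTC on Dec 29.
Flight 2 in UTC: 14:55 − 7:00 = 07:55 on Dec 28.
+15 hours → arrive 22:55 UTC on Dec 28.
Flight 2 lands earlier by 5 hours 29 minutes.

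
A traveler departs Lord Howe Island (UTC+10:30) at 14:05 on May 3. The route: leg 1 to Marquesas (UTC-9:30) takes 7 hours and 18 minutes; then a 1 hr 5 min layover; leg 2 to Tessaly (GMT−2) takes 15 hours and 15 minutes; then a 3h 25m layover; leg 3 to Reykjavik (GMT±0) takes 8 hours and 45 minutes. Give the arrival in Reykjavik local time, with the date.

Convert departure to UTC: 14:05 − 10:30 = 03:35 UTC on May 3.
Add 7 hours 18 minutes leg 1 → 10:53 UTC.
Add 1 hour and 5 minutes layover in Marquesas → 11:58 UTC.
Add 15 hours and 15 minutes leg 2 → 03:13 UTC (May 4).
Add 3 hours 25 minutes layover in Tessaly → 06:38 UTC.
Add 8 hours 45 minutes leg 3 → 15:23 UTC.
Reykjavik is UTC+0, so local arrival is the same: 15:23 on May 4.

15:23 on May 4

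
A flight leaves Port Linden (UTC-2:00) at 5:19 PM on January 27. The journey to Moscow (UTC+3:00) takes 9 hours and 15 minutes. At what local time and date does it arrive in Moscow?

Moscow is 5:00 ahead of Port Linden.
After 9 hours and 15 minutes it is 2:34 AM (Jan 28) in Port Linden.
Shift by the zone difference: 2:34 AM + 5:00 = 7:34 AM on Jan 28 in Moscow.

7:34 AM on January 28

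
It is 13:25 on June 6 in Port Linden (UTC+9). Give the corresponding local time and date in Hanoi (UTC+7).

Hanoi is 2:00 behind Port Linden.
Shift by the zone difference: 13:25 − 2:00 = 11:25 on Jun 6 in Hanoi.

11:25 on June 6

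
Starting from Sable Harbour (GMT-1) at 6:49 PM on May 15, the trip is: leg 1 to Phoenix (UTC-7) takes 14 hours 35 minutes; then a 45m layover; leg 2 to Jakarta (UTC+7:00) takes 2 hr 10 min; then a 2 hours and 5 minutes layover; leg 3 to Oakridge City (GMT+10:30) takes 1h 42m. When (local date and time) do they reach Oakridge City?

Convert departure to UTC: 6:49 PM + 1:00 = 7:49 PM UTC on May 15.
Add 14 hours and 35 minutes leg 1 → 10:24 AM UTC (May 16).
Add 45 minutes layover in Phoenix → 11:09 AM UTC.
Add 2 hours and 10 minutes leg 2 → 1:19 PM UTC.
Add 2 hours and 5 minutes layover in Jakarta → 3:24 PM UTC.
Add 1 hour and 42 minutes leg 3 → 5:06 PM UTC.
Oakridge City is UTC+10:30, so local arrival = 5:06 PM + 10:30 = 3:36 AM on May 17.

3:36 AM on May 17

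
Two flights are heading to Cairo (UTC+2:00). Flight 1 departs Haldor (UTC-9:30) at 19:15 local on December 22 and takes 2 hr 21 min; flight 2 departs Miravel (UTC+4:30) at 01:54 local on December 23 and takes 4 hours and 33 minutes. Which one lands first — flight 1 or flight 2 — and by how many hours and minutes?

Flight 1 in UTC: 19:15 + 9:30 = 04:45 on Dec 23.
+2 hours 21 minutes → arrive 07:06 UTC on Dec 23.
Flight 2 in UTC: 01:54 − 4:30 = 21:24 on Dec 22.
+4 hours and 33 minutes → arrive 01:57 UTC on Dec 23.
Flight 2 lands earlier by 5 hours 9 minutes.

the second, by 5 hours 9 minutes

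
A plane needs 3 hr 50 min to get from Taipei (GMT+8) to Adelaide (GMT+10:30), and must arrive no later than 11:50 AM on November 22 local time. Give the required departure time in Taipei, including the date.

Target arrival in UTC: 11:50 AM − 10:30 = 1:20 AM on Nov 22.
Subtract 3 hours 50 minutes → departure 9:30 PM UTC on Nov 21.
Taipei is UTC+8:00: 9:30 PM + 8:00 = 5:30 AM on Nov 22.

5:30 AM on November 22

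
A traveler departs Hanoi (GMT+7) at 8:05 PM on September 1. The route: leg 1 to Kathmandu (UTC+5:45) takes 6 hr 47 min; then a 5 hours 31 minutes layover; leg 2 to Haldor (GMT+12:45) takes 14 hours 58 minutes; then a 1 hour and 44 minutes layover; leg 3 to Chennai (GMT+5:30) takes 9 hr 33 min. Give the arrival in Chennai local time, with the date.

9:08 AM on Sep 3

Convert departure to UTC: 8:05 PM − 7:00 = 1:05 PM UTC on Sep 1.
Add 6 hours and 47 minutes leg 1 → 7:52 PM UTC.
Add 5 hours 31 minutes layover in Kathmandu → 1:23 AM UTC (Sep 2).
Add 14 hours 58 minutes leg 2 → 4:21 PM UTC.
Add 1 hour 44 minutes layover in Haldor → 6:05 PM UTC.
Add 9 hours 33 minutes leg 3 → 3:38 AM UTC (Sep 3).
Chennai is UTC+5:30, so local arrival = 3:38 AM + 5:30 = 9:08 AM on Sep 3.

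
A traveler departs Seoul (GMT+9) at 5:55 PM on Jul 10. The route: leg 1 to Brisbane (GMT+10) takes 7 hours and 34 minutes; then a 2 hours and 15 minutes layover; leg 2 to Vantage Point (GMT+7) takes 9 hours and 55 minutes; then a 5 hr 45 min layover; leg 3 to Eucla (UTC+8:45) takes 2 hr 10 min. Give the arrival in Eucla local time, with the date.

9:19 PM on July 11

Convert departure to UTC: 5:55 PM − 9:00 = 8:55 AM UTC on Jul 10.
Add 7 hours 34 minutes leg 1 → 4:29 PM UTC.
Add 2 hours 15 minutes layover in Brisbane → 6:44 PM UTC.
Add 9 hours and 55 minutes leg 2 → 4:39 AM UTC (Jul 11).
Add 5 hours 45 minutes layover in Vantage Point → 10:24 AM UTC.
Add 2 hours and 10 minutes leg 3 → 12:34 PM UTC.
Eucla is UTC+8:45, so local arrival = 12:34 PM + 8:45 = 9:19 PM on Jul 11.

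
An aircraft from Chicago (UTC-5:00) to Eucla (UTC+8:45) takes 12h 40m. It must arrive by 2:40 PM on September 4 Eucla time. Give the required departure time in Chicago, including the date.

12:15 PM on September 3

Target arrival in UTC: 2:40 PM − 8:45 = 5:55 AM on Sep 4.
Subtract 12 hours 40 minutes → departure 5:15 PM UTC on Sep 3.
Chicago is UTC−5:00: 5:15 PM − 5:00 = 12:15 PM on Sep 3.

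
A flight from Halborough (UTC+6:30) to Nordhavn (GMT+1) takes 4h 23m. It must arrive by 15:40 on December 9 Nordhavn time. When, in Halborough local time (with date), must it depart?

16:47 on December 9

Target arrival in UTC: 15:40 − 1:00 = 14:40 on Dec 9.
Subtract 4 hours and 23 minutes → departure 10:17 UTC on Dec 9.
Halborough is UTC+6:30: 10:17 + 6:30 = 16:47 on Dec 9.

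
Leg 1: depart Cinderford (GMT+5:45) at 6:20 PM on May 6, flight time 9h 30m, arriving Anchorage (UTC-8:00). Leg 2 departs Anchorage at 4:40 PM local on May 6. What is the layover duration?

2 hours 35 minutes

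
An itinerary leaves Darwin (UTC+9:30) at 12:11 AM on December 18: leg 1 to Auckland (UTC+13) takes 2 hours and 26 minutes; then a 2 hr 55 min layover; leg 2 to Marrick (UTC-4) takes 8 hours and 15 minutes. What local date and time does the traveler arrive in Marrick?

12:17 AM on December 18

Convert departure to UTC: 12:11 AM − 9:30 = 2:41 PM UTC on Dec 17.
Add 2 hours and 26 minutes leg 1 → 5:07 PM UTC.
Add 2 hours and 55 minutes layover in Auckland → 8:02 PM UTC.
Add 8 hours 15 minutes leg 2 → 4:17 AM UTC (Dec 18).
Marrick is UTC−4:00, so local arrival = 4:17 AM − 4:00 = 12:17 AM on Dec 18.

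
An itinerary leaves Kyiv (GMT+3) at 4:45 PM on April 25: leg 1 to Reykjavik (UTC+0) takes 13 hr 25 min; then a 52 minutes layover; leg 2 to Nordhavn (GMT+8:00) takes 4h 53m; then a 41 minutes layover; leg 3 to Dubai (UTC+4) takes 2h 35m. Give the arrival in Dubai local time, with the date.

Convert departure to UTC: 4:45 PM − 3:00 = 1:45 PM UTC on Apr 25.
Add 13 hours and 25 minutes leg 1 → 3:10 AM UTC (Apr 26).
Add 52 minutes layover in Reykjavik → 4:02 AM UTC.
Add 4 hours and 53 minutes leg 2 → 8:55 AM UTC.
Add 41 minutes layover in Nordhavn → 9:36 AM UTC.
Add 2 hours 35 minutes leg 3 → 12:11 PM UTC.
Dubai is UTC+4:00, so local arrival = 12:11 PM + 4:00 = 4:11 PM on Apr 26.

4:11 PM on Apr 26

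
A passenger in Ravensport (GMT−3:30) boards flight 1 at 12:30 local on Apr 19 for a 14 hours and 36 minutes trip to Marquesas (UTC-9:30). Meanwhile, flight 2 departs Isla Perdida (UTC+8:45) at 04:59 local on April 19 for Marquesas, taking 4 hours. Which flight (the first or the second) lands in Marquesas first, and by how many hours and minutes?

Flight 1 in UTC: 12:30 + 3:30 = 16:00 on Apr 19.
+14 hours 36 minutes → arrive 06:36 UTC on Apr 20.
Flight 2 in UTC: 04:59 − 8:45 = 20:14 on Apr 18.
+4 hours → arrive 00:14 UTC on Apr 19.
Flight 2 lands earlier by 30 hours 22 minutes.

the second, by 30 hours 22 minutes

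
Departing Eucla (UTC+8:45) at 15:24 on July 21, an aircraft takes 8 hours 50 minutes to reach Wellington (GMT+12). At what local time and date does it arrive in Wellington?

03:29 on Jul 22

Wellington is 3:15 ahead of Eucla.
After 8 hours and 50 minutes it is 00:14 (Jul 22) in Eucla.
Shift by the zone difference: 00:14 + 3:15 = 03:29 on Jul 22 in Wellington.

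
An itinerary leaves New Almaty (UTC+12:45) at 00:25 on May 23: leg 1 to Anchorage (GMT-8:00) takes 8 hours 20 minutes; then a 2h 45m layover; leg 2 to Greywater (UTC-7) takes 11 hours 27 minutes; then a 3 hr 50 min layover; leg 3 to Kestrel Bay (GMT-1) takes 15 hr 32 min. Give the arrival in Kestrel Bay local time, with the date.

04:34 on May 24

Convert departure to UTC: 00:25 − 12:45 = 11:40 UTC on May 22.
Add 8 hours and 20 minutes leg 1 → 20:00 UTC.
Add 2 hours 45 minutes layover in Anchorage → 22:45 UTC.
Add 11 hours 27 minutes leg 2 → 10:12 UTC (May 23).
Add 3 hours 50 minutes layover in Greywater → 14:02 UTC.
Add 15 hours and 32 minutes leg 3 → 05:34 UTC (May 24).
Kestrel Bay is UTC−1:00, so local arrival = 05:34 − 1:00 = 04:34 on May 24.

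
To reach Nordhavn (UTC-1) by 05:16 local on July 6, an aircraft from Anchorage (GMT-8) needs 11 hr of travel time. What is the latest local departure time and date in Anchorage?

11:16 on July 5

Target arrival in UTC: 05:16 + 1:00 = 06:16 on Jul 6.
Subtract 11 hours → departure 19:16 UTC on Jul 5.
Anchorage is UTC−8:00: 19:16 − 8:00 = 11:16 on Jul 5.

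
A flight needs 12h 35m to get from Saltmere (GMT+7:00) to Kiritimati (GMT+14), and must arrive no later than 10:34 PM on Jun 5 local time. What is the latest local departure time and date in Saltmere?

2:59 AM on June 5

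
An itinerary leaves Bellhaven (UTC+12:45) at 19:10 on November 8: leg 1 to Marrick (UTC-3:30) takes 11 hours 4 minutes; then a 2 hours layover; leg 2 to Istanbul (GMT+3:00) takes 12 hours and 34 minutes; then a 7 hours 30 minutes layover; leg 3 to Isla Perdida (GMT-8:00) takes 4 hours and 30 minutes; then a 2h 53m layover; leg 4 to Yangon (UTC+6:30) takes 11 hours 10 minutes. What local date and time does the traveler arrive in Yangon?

16:36 on November 10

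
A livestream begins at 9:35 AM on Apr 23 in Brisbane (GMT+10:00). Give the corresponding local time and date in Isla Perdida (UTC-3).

In UTC: 9:35 AM − 10:00 = 11:35 PM on Apr 22.
Isla Perdida is UTC−3:00: 11:35 PM − 3:00 = 8:35 PM on Apr 22.

8:35 PM on Apr 22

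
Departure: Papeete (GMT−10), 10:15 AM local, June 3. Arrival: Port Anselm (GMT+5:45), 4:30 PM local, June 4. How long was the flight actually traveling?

14 hours 30 minutes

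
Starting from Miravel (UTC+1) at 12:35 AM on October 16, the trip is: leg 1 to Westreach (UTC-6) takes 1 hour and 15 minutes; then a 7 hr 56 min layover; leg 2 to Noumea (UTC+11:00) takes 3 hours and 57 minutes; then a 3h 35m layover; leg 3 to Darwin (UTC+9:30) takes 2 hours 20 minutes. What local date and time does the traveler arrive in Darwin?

4:08 AM on October 17

Convert departure to UTC: 12:35 AM − 1:00 = 11:35 PM UTC on Oct 15.
Add 1 hour 15 minutes leg 1 → 12:50 AM UTC (Oct 16).
Add 7 hours 56 minutes layover in Westreach → 8:46 AM UTC.
Add 3 hours 57 minutes leg 2 → 12:43 PM UTC.
Add 3 hours 35 minutes layover in Noumea → 4:18 PM UTC.
Add 2 hours and 20 minutes leg 3 → 6:38 PM UTC.
Darwin is UTC+9:30, so local arrival = 6:38 PM + 9:30 = 4:08 AM on Oct 17.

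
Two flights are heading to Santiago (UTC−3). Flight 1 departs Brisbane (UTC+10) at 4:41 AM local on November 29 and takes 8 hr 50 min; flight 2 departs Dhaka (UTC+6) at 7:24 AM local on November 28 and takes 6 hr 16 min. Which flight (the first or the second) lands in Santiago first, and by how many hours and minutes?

Flight 1 in UTC: 4:41 AM − 10:00 = 6:41 PM on Nov 28.
+8 hours and 50 minutes → arrive 3:31 AM UTC on Nov 29.
Flight 2 in UTC: 7:24 AM − 6:00 = 1:24 AM on Nov 28.
+6 hours and 16 minutes → arrive 7:40 AM UTC on Nov 28.
Flight 2 lands earlier by 19 hours 51 minutes.

the second, by 19 hours 51 minutes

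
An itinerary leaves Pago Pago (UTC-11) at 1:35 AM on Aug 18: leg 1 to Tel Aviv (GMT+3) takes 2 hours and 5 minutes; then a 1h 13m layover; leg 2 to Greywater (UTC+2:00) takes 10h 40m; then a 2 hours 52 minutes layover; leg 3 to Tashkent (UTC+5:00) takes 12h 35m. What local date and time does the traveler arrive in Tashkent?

11:00 PM on Aug 19

Convert departure to UTC: 1:35 AM + 11:00 = 12:35 PM UTC on Aug 18.
Add 2 hours 5 minutes leg 1 → 2:40 PM UTC.
Add 1 hour 13 minutes layover in Tel Aviv → 3:53 PM UTC.
Add 10 hours and 40 minutes leg 2 → 2:33 AM UTC (Aug 19).
Add 2 hours 52 minutes layover in Greywater → 5:25 AM UTC.
Add 12 hours 35 minutes leg 3 → 6:00 PM UTC.
Tashkent is UTC+5:00, so local arrival = 6:00 PM + 5:00 = 11:00 PM on Aug 19.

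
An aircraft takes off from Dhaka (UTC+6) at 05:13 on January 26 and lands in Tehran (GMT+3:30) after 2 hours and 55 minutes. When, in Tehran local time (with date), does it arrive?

05:38 on Jan 26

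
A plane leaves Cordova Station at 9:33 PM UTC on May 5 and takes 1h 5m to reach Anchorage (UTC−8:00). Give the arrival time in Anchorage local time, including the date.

2:38 PM on May 5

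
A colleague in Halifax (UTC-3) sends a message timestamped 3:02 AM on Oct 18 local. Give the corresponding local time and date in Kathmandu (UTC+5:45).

11:47 AM on Oct 18

Kathmandu is 8:45 ahead of Halifax.
Shift by the zone difference: 3:02 AM + 8:45 = 11:47 AM on Oct 18 in Kathmandu.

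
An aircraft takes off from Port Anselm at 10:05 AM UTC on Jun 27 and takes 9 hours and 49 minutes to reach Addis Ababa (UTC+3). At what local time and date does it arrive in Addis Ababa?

Departure is given in UTC: 10:05 AM on Jun 27.
Add 9 hours and 49 minutes → 7:54 PM UTC.
Addis Ababa is UTC+3:00: 7:54 PM + 3:00 = 10:54 PM on Jun 27.

10:54 PM on June 27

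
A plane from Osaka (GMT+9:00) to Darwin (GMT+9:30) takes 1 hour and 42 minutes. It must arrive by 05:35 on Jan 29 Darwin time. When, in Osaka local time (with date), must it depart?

Target arrival in UTC: 05:35 − 9:30 = 20:05 on Jan 28.
Subtract 1 hour and 42 minutes → departure 18:23 UTC on Jan 28.
Osaka is UTC+9:00: 18:23 + 9:00 = 03:23 on Jan 29.

03:23 on January 29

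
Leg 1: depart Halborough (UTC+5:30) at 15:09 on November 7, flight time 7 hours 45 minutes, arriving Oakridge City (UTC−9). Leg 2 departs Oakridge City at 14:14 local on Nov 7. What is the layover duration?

Convert departure to UTC: 15:09 − 5:30 = 09:39 UTC on Nov 7.
Add 7 hours and 45 minutes flight time → 17:24 UTC.
Oakridge City is UTC−9:00, so local arrival = 17:24 − 9:00 = 08:24 on Nov 7.
Layover = 14:14 − 08:24 = 5 hours 50 minutes.

5 hours 50 minutes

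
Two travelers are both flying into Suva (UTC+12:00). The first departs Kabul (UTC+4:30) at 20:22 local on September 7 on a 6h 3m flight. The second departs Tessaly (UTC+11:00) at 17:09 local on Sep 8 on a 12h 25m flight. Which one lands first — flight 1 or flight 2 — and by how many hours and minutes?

the first, by 20 hours 39 minutes

Flight 1 in UTC: 20:22 − 4:30 = 15:52 on Sep 7.
+6 hours and 3 minutes → arrive 21:55 UTC on Sep 7.
Flight 2 in UTC: 17:09 − 11:00 = 06:09 on Sep 8.
+12 hours and 25 minutes → arrive 18:34 UTC on Sep 8.
Flight 1 lands earlier by 20 hours 39 minutes.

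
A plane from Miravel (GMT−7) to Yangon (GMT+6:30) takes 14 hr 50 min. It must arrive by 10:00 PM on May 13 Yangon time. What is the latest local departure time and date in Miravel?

5:40 PM on May 12

Target arrival in UTC: 10:00 PM − 6:30 = 3:30 PM on May 13.
Subtract 14 hours and 50 minutes → departure 12:40 AM UTC on May 13.
Miravel is UTC−7:00: 12:40 AM − 7:00 = 5:40 PM on May 12.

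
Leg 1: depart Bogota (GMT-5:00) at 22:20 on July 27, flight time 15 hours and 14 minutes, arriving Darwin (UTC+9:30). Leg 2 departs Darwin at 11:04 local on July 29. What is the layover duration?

7 hours

Convert departure to UTC: 22:20 + 5:00 = 03:20 UTC on Jul 28.
Add 15 hours 14 minutes flight time → 18:34 UTC.
Darwin is UTC+9:30, so local arrival = 18:34 + 9:30 = 04:04 on Jul 29.
Layover = 11:04 − 04:04 = 7 hours.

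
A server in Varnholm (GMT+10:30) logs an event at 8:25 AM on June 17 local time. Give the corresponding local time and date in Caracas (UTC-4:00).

5:55 PM on Jun 16

In UTC: 8:25 AM − 10:30 = 9:55 PM on Jun 16.
Caracas is UTC−4:00: 9:55 PM − 4:00 = 5:55 PM on Jun 16.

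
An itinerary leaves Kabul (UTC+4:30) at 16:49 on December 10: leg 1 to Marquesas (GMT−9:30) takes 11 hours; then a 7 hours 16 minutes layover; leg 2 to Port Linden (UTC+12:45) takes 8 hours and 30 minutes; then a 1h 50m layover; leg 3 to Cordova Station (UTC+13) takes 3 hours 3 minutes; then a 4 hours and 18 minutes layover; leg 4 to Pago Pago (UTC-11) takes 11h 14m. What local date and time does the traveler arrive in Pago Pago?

Convert departure to UTC: 16:49 − 4:30 = 12:19 UTC on Dec 10.
Add 11 hours leg 1 → 23:19 UTC.
Add 7 hours and 16 minutes layover in Marquesas → 06:35 UTC (Dec 11).
Add 8 hours 30 minutes leg 2 → 15:05 UTC.
Add 1 hour and 50 minutes layover in Port Linden → 16:55 UTC.
Add 3 hours 3 minutes leg 3 → 19:58 UTC.
Add 4 hours 18 minutes layover in Cordova Station → 00:16 UTC (Dec 12).
Add 11 hours 14 minutes leg 4 → 11:30 UTC.
Pago Pago is UTC−11:00, so local arrival = 11:30 − 11:00 = 00:30 on Dec 12.

00:30 on December 12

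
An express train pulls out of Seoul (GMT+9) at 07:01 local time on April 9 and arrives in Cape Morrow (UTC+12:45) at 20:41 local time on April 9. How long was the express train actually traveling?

9 hours 55 minutes

Cape Morrow is 3:45 ahead of Seoul.
Clock-face elapsed time (ignoring zones) is 13 hours 40 minutes.
Actual elapsed = 13 hours 40 minutes − 3:45 = 9 hours 55 minutes.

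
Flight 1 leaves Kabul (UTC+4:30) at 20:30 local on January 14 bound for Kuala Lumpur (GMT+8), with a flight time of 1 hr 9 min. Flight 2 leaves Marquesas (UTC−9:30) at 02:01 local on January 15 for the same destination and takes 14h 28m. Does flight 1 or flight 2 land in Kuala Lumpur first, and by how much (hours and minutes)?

the first, by 32 hours 50 minutes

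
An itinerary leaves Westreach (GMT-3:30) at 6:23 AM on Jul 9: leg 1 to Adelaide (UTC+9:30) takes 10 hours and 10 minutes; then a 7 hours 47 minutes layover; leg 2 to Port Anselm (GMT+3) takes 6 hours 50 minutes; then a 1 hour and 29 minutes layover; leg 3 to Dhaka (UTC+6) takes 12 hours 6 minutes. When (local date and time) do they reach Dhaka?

Convert departure to UTC: 6:23 AM + 3:30 = 9:53 AM UTC on Jul 9.
Add 10 hours and 10 minutes leg 1 → 8:03 PM UTC.
Add 7 hours 47 minutes layover in Adelaide → 3:50 AM UTC (Jul 10).
Add 6 hours 50 minutes leg 2 → 10:40 AM UTC.
Add 1 hour 29 minutes layover in Port Anselm → 12:09 PM UTC.
Add 12 hours 6 minutes leg 3 → 12:15 AM UTC (Jul 11).
Dhaka is UTC+6:00, so local arrival = 12:15 AM + 6:00 = 6:15 AM on Jul 11.

6:15 AM on July 11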